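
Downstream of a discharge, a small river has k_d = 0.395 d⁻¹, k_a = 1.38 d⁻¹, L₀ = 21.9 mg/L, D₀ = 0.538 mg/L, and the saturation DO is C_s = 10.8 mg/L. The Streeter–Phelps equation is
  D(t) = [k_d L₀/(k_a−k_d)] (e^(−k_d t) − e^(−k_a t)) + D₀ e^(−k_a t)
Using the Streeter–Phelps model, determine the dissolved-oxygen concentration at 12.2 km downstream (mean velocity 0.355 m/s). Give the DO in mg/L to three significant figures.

DO ≈ 8.06 mg/L

Travel time t = x/v = 12.2 km / (0.355 m/s) = 12200 m / 0.355 m/s = 34370 s = 0.3978 d.
k_d L₀/(k_a−k_d) = 0.395×21.9/(1.38−0.395) = 8.650/0.9850 = 8.782 mg/L.
e^(−k_d t) = e^(−0.395×0.3978) = 0.8546; e^(−k_a t) = e^(−1.38×0.3978) = 0.5776.
D = 8.782 × (0.8546 − 0.5776) + 0.538 × 0.5776 = 2.433 + 0.3107 = 2.744 mg/L.
DO = C_s − D = 10.8 − 2.744 = 8.056 mg/L.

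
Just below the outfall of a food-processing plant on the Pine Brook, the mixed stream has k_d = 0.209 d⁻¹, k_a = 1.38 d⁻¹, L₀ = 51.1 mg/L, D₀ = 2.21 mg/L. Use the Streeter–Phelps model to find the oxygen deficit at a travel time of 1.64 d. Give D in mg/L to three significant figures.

k_d L₀/(k_a−k_d) = 0.209×51.1/(1.38−0.209) = 10.68/1.171 = 9.120 mg/L.
e^(−k_d t) = e^(−0.209×1.640) = 0.7098; e^(−k_a t) = e^(−1.38×1.640) = 0.1040.
D = 9.120 × (0.7098 − 0.1040) + 2.21 × 0.1040 = 5.525 + 0.2299 = 5.755 mg/L.

D ≈ 5.75 mg/L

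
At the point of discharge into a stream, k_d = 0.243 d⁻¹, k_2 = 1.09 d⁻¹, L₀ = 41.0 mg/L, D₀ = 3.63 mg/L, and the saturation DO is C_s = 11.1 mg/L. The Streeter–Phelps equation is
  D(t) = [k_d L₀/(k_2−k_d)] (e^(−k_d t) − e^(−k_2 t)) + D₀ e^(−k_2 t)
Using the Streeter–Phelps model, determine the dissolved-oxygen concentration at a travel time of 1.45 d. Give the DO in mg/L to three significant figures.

k_d L₀/(k_2−k_d) = 0.243×41.0/(1.09−0.243) = 9.963/0.8470 = 11.76 mg/L.
e^(−k_d t) = e^(−0.243×1.450) = 0.7030; e^(−k_2 t) = e^(−1.09×1.450) = 0.2059.
D = 11.76 × (0.7030 − 0.2059) + 3.63 × 0.2059 = 5.848 + 0.7473 = 6.595 mg/L.
DO = C_s − D = 11.1 − 6.595 = 4.505 mg/L.

DO ≈ 4.50 mg/L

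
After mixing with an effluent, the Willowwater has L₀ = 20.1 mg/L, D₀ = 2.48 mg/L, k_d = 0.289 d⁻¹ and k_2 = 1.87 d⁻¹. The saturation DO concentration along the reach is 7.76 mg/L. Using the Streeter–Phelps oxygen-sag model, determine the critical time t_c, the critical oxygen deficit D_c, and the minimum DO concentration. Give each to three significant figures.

t_c ≈ 0.470 d; D_c ≈ 2.71 mg/L; min DO ≈ 5.05 mg/L

At the critical point dD/dt = 0, so k_d L₀ e^(−k_d t) = k_2 D. Substituting D(t) from the Streeter–Phelps equation and solving for t gives
t_c = ln[(k_2/k_d)(1 − D₀(k_2−k_d)/(k_d L₀))] / (k_2−k_d).
Here k_2−k_d = 1.581 d⁻¹ and 1 − D₀(k_2−k_d)/(k_d L₀) = 1 − 2.48×1.581/(0.289×20.1) = 0.3250, so
t_c = ln(6.471 × 0.3250) / 1.581 = 0.7434 / 1.581 = 0.4702 d.
L(t_c) = L₀ e^(−k_d t_c) = 20.1 × 0.8729 = 17.55 mg/L, and at the critical point k_2 D_c = k_d L, so D_c = (0.289/1.87) × 17.55 = 2.712 mg/L.
Minimum DO = C_s − D_c = 7.76 − 2.712 = 5.048 mg/L.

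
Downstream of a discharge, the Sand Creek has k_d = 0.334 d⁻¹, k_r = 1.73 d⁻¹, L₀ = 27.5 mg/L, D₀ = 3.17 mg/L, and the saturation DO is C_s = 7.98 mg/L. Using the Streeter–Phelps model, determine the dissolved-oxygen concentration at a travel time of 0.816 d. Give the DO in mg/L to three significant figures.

DO ≈ 3.80 mg/L

k_d L₀/(k_r−k_d) = 0.334×27.5/(1.73−0.334) = 9.185/1.396 = 6.580 mg/L.
e^(−k_d t) = e^(−0.334×0.8160) = 0.7614; e^(−k_r t) = e^(−1.73×0.8160) = 0.2437.
D = 6.580 × (0.7614 − 0.2437) + 3.17 × 0.2437 = 3.406 + 0.7726 = 4.179 mg/L.
DO = C_s − D = 7.98 − 4.179 = 3.801 mg/L.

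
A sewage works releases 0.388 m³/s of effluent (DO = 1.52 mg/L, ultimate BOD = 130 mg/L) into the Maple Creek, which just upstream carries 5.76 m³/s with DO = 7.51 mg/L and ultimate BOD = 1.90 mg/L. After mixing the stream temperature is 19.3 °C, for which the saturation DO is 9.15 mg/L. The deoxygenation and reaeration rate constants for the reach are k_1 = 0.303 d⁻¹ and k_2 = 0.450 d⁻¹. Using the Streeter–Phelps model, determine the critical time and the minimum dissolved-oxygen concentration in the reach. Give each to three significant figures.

t_c ≈ 1.99 d; minimum DO ≈ 5.47 mg/L

Mixed DO = (5.76×7.51 + 0.388×1.52)/(5.76+0.388) = 43.85/6.148 = 7.132 mg/L.
Mixed L₀ = (5.76×1.90 + 0.388×130)/(6.148) = 61.38/6.148 = 9.984 mg/L.
Initial deficit D₀ = C_s − DO₀ = 9.15 − 7.132 = 2.018 mg/L.
t_c = (1/0.1470) ln[(0.450/0.303)(1 − 2.018×0.1470/(0.303×9.984))] = 6.803 × ln(1.340) = 1.989 d.
D_c = (0.303/0.450) × 9.984 × e^(−0.303×1.989) = 0.6733 × 9.984 × 0.5474 = 3.680 mg/L.
Minimum DO = 9.15 − 3.680 = 5.470 mg/L.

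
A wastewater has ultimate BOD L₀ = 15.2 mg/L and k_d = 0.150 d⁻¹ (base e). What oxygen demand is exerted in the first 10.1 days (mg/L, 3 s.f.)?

y ≈ 11.9 mg/L

y_t = L₀(1 − e^(−k_d t)) = 15.2 × (1 − e^(−0.150×10.1))
= 15.2 × (1 − 0.2198) = 15.2 × 0.7802 = 11.86 mg/L.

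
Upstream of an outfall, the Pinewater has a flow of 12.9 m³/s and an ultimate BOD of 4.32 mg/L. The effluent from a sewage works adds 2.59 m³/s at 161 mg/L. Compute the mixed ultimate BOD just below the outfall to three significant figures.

30.5 mg/L

Flow-weighted mixing: C = (Q_r C_r + Q_w C_w)/(Q_r + Q_w)
= (12.9×4.32 + 2.59×161)/(12.9 + 2.59) = 472.7/15.49 = 30.52 mg/L.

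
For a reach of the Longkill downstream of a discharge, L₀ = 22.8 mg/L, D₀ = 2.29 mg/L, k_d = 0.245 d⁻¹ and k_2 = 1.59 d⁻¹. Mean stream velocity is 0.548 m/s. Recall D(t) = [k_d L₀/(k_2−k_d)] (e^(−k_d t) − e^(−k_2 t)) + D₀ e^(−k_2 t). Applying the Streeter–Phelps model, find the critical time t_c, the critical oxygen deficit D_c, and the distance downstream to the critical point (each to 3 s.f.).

t_c = [1/(k_2−k_d)] ln[(k_2/k_d)(1 − D₀(k_2−k_d)/(k_d L₀))]
= [1/(1.59−0.245)] ln[(1.59/0.245)(1 − 2.29×1.345/(0.245×22.8))]
= (1/1.345) ln[6.490 × 0.4486] = 0.7435 × ln(2.911) = 0.7435 × 1.069 = 0.7945 d.
D_c = (k_d/k_2) L₀ e^(−k_d t_c) = (0.245/1.59) × 22.8 × e^(−0.245×0.7945) = 0.1541 × 22.8 × 0.8231 = 2.892 mg/L.
x_c = v t_c = 0.548 m/s × 0.7945 d × 86400 s/d = 37620 m ≈ 37.6 km.

t_c ≈ 0.795 d; D_c ≈ 2.89 mg/L; x_c ≈ 37.6 km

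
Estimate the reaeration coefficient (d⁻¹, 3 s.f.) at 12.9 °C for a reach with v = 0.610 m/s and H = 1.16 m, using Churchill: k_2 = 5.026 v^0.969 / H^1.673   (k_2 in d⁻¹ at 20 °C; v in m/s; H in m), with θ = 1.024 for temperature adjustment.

k_2(20) = 5.026 × 0.610^0.969 / 1.16^1.673 = 5.026 × 0.6194 / 1.282 = 2.429 d⁻¹.
k_2(12.9) = 2.429 × 1.024^(12.9−20) = 2.429 × 0.8450 = 2.052 d⁻¹.

k_2 ≈ 2.05 d⁻¹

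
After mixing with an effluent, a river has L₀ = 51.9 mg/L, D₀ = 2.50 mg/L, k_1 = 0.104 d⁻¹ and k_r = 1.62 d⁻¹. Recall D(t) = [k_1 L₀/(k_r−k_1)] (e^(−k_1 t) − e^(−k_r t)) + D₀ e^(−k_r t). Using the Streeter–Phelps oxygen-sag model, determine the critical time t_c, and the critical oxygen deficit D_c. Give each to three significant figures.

t_c = [1/(k_r−k_1)] ln[(k_r/k_1)(1 − D₀(k_r−k_1)/(k_1 L₀))]
= [1/(1.62−0.104)] ln[(1.62/0.104)(1 − 2.50×1.516/(0.104×51.9))]
= (1/1.516) ln[15.58 × 0.2978] = 0.6596 × ln(4.639) = 0.6596 × 1.535 = 1.012 d.
L(t_c) = L₀ e^(−k_1 t_c) = 51.9 × 0.9001 = 46.71 mg/L, and at the critical point k_r D_c = k_1 L, so D_c = (0.104/1.62) × 46.71 = 2.999 mg/L.

t_c ≈ 1.01 d; D_c ≈ 3.00 mg/L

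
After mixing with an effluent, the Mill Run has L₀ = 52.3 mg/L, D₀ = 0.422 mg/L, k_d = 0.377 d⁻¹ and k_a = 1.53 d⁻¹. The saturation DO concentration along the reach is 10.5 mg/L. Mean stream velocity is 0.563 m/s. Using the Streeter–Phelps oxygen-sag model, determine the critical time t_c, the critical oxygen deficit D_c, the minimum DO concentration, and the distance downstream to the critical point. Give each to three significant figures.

t_c = [1/(k_a−k_d)] ln[(k_a/k_d)(1 − D₀(k_a−k_d)/(k_d L₀))]
= [1/(1.53−0.377)] ln[(1.53/0.377)(1 − 0.422×1.153/(0.377×52.3))]
= (1/1.153) ln[4.058 × 0.9753] = 0.8673 × ln(3.958) = 0.8673 × 1.376 = 1.193 d.
L(t_c) = L₀ e^(−k_d t_c) = 52.3 × 0.6377 = 33.35 mg/L, and at the critical point k_a D_c = k_d L, so D_c = (0.377/1.53) × 33.35 = 8.218 mg/L.
Minimum DO = C_s − D_c = 10.5 − 8.218 = 2.282 mg/L.
x_c = v t_c = 0.563 m/s × 1.193 d × 86400 s/d = 58040 m ≈ 58.0 km.

t_c ≈ 1.19 d; D_c ≈ 8.22 mg/L; min DO ≈ 2.28 mg/L; x_c ≈ 58.0 km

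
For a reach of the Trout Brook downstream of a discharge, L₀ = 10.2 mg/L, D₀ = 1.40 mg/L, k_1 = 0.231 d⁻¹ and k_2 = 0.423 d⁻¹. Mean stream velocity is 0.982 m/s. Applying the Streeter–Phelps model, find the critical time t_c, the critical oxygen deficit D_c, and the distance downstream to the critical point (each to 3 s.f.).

t_c ≈ 2.52 d; D_c ≈ 3.11 mg/L; x_c ≈ 214 km

At the critical point dD/dt = 0, so k_1 L₀ e^(−k_1 t) = k_2 D. Substituting D(t) from the Streeter–Phelps equation and solving for t gives
t_c = ln[(k_2/k_1)(1 − D₀(k_2−k_1)/(k_1 L₀))] / (k_2−k_1).
Here k_2−k_1 = 0.1920 d⁻¹ and 1 − D₀(k_2−k_1)/(k_1 L₀) = 1 − 1.40×0.1920/(0.231×10.2) = 0.8859, so
t_c = ln(1.831 × 0.8859) / 0.1920 = 0.4838 / 0.1920 = 2.520 d.
L(t_c) = L₀ e^(−k_1 t_c) = 10.2 × 0.5587 = 5.699 mg/L, and at the critical point k_2 D_c = k_1 L, so D_c = (0.231/0.423) × 5.699 = 3.112 mg/L.
x_c = v t_c = 0.982 m/s × 2.520 d × 86400 s/d = 213800 m ≈ 214 km.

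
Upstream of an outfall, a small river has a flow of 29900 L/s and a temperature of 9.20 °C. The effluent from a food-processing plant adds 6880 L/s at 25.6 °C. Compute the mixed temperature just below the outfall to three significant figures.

12.3 °C

Flow-weighted mixing: C = (Q_r C_r + Q_w C_w)/(Q_r + Q_w)
= (29900×9.20 + 6880×25.6)/(29900 + 6880) = 451200/36780 = 12.27 °C.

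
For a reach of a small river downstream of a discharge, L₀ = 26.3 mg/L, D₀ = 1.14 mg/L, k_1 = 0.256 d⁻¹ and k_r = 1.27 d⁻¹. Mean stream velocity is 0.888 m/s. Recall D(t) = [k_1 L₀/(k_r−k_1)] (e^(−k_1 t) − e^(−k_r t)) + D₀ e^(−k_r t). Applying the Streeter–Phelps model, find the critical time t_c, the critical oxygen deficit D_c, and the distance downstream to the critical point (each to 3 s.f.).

With k_r/k_1 = 4.961 and 1 − D₀(k_r−k_1)/(k_1 L₀) = 0.8283,
t_c = ln(4.961 × 0.8283) / (1.27 − 0.256) = ln(4.109) / 1.014 = 1.413/1.014 = 1.394 d.
L(t_c) = L₀ e^(−k_1 t_c) = 26.3 × 0.6999 = 18.41 mg/L, and at the critical point k_r D_c = k_1 L, so D_c = (0.256/1.27) × 18.41 = 3.711 mg/L.
x_c = v t_c = 0.888 m/s × 1.394 d × 86400 s/d = 106900 m ≈ 107 km.

t_c ≈ 1.39 d; D_c ≈ 3.71 mg/L; x_c ≈ 107 km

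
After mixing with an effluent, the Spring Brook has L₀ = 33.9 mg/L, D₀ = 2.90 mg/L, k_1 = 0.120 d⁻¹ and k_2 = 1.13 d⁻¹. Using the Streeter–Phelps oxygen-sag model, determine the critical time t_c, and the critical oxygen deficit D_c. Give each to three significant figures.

At the critical point dD/dt = 0, so k_1 L₀ e^(−k_1 t) = k_2 D. Substituting D(t) from the Streeter–Phelps equation and solving for t gives
t_c = ln[(k_2/k_1)(1 − D₀(k_2−k_1)/(k_1 L₀))] / (k_2−k_1).
Here k_2−k_1 = 1.010 d⁻¹ and 1 − D₀(k_2−k_1)/(k_1 L₀) = 1 − 2.90×1.010/(0.120×33.9) = 0.2800, so
t_c = ln(9.417 × 0.2800) / 1.010 = 0.9695 / 1.010 = 0.9599 d.
D_c = (k_1/k_2) L₀ e^(−k_1 t_c) = (0.120/1.13) × 33.9 × e^(−0.120×0.9599) = 0.1062 × 33.9 × 0.8912 = 3.208 mg/L.

t_c ≈ 0.960 d; D_c ≈ 3.21 mg/L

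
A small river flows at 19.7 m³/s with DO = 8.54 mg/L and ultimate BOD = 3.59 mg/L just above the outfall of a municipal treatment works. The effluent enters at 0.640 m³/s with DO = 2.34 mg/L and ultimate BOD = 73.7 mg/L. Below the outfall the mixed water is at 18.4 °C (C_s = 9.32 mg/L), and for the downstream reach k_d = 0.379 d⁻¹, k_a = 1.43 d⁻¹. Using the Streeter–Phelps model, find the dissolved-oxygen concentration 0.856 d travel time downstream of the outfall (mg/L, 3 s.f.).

DO ≈ 8.14 mg/L

Mixed DO = (19.7×8.54 + 0.640×2.34)/(19.7+0.640) = 169.7/20.34 = 8.345 mg/L.
Mixed L₀ = (19.7×3.59 + 0.640×73.7)/(20.34) = 117.9/20.34 = 5.796 mg/L.
Initial deficit D₀ = C_s − DO₀ = 9.32 − 8.345 = 0.9751 mg/L.
D(0.856) = [0.379×5.796/(1.43−0.379)](e^(−0.379×0.856) − e^(−1.43×0.856)) + 0.9751 e^(−1.43×0.856)
= 2.090 × (0.7229 − 0.2940) + 0.9751 × 0.2940 = 1.183 mg/L.
DO = 9.32 − 1.183 = 8.137 mg/L.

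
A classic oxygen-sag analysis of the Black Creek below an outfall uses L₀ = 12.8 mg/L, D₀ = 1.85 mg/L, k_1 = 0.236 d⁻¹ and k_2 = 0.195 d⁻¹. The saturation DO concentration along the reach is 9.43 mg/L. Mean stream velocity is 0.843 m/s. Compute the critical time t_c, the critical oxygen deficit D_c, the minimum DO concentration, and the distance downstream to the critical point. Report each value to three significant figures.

t_c ≈ 4.05 d; D_c ≈ 5.96 mg/L; min DO ≈ 3.47 mg/L; x_c ≈ 295 km

At the critical point dD/dt = 0, so k_1 L₀ e^(−k_1 t) = k_2 D. Substituting D(t) from the Streeter–Phelps equation and solving for t gives
t_c = ln[(k_2/k_1)(1 − D₀(k_2−k_1)/(k_1 L₀))] / (k_2−k_1).
Here k_2−k_1 = -0.04100 d⁻¹ and 1 − D₀(k_2−k_1)/(k_1 L₀) = 1 − 1.85×-0.04100/(0.236×12.8) = 1.025, so
t_c = ln(0.8263 × 1.025) / -0.04100 = -0.1660 / -0.04100 = 4.050 d.
D_c = (k_1/k_2) L₀ e^(−k_1 t_c) = (0.236/0.195) × 12.8 × e^(−0.236×4.050) = 1.210 × 12.8 × 0.3845 = 5.957 mg/L.
Minimum DO = C_s − D_c = 9.43 − 5.957 = 3.473 mg/L.
x_c = v t_c = 0.843 m/s × 4.050 d × 86400 s/d = 295000 m ≈ 295 km.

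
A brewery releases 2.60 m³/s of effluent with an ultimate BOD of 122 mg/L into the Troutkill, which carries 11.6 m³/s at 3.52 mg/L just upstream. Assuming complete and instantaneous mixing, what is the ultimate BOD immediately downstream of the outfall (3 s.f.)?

25.2 mg/L

Flow-weighted mixing: C = (Q_r C_r + Q_w C_w)/(Q_r + Q_w)
= (11.6×3.52 + 2.60×122)/(11.6 + 2.60) = 358.0/14.20 = 25.21 mg/L.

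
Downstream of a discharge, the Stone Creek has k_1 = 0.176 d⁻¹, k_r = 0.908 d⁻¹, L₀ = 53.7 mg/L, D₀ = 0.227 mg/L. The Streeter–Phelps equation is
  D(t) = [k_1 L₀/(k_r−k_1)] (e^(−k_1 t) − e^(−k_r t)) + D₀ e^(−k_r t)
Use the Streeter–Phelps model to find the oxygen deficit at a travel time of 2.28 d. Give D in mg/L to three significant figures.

D ≈ 7.04 mg/L

k_1 L₀/(k_r−k_1) = 0.176×53.7/(0.908−0.176) = 9.451/0.7320 = 12.91 mg/L.
e^(−k_1 t) = e^(−0.176×2.280) = 0.6695; e^(−k_r t) = e^(−0.908×2.280) = 0.1262.
D = 12.91 × (0.6695 − 0.1262) + 0.227 × 0.1262 = 7.015 + 0.02864 = 7.044 mg/L.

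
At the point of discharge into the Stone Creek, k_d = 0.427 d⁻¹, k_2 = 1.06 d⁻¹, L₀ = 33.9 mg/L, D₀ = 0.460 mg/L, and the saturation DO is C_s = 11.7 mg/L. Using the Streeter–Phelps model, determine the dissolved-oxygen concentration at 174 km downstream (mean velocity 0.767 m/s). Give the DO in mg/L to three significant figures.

Travel time t = x/v = 174 km / (0.767 m/s) = 174000 m / 0.767 m/s = 226900 s = 2.626 d.
k_d L₀/(k_2−k_d) = 0.427×33.9/(1.06−0.427) = 14.48/0.6330 = 22.87 mg/L.
e^(−k_d t) = e^(−0.427×2.626) = 0.3259; e^(−k_2 t) = e^(−1.06×2.626) = 0.06184.
D = 22.87 × (0.3259 − 0.06184) + 0.460 × 0.06184 = 6.038 + 0.02845 = 6.067 mg/L.
DO = C_s − D = 11.7 − 6.067 = 5.633 mg/L.

DO ≈ 5.63 mg/L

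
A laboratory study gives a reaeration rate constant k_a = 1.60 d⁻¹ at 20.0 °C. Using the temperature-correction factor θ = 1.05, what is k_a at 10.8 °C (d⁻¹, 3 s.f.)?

k_a(T₂) = k_a(T₁) · θ^(T₂−T₁) = 1.60 × 1.05^(10.8−20.0)
= 1.60 × 1.05^-9.20 = 1.60 × 0.6383 = 1.021 d⁻¹.

k_a ≈ 1.02 d⁻¹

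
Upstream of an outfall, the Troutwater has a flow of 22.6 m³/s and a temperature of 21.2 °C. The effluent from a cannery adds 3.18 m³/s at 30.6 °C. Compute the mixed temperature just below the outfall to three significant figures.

Flow-weighted mixing: C = (Q_r C_r + Q_w C_w)/(Q_r + Q_w)
= (22.6×21.2 + 3.18×30.6)/(22.6 + 3.18) = 576.4/25.78 = 22.36 °C.

22.4 °C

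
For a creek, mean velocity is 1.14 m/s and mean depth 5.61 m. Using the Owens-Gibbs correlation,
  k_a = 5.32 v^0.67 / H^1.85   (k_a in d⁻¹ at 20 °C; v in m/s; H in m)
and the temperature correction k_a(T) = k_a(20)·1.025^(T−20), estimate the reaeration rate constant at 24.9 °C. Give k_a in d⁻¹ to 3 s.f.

k_a(20) = 5.32 × 1.14^0.67 / 5.61^1.85 = 5.32 × 1.092 / 24.30 = 0.2390 d⁻¹.
k_a(24.9) = 0.2390 × 1.025^(24.9−20) = 0.2390 × 1.129 = 0.2698 d⁻¹.

k_a ≈ 0.270 d⁻¹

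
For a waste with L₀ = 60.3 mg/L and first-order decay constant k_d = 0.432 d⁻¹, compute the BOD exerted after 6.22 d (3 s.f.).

y_t = L₀(1 − e^(−k_d t)) = 60.3 × (1 − e^(−0.432×6.22))
= 60.3 × (1 − 0.06808) = 60.3 × 0.9319 = 56.19 mg/L.

y ≈ 56.2 mg/L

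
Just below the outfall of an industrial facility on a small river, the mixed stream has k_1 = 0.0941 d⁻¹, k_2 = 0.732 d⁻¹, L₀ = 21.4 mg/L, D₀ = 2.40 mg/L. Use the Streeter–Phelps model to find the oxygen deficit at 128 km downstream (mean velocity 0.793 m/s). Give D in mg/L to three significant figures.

D ≈ 2.46 mg/L

Travel time t = x/v = 128 km / (0.793 m/s) = 128000 m / 0.793 m/s = 161400 s = 1.868 d.
k_1 L₀/(k_2−k_1) = 0.0941×21.4/(0.732−0.0941) = 2.014/0.6379 = 3.157 mg/L.
e^(−k_1 t) = e^(−0.0941×1.868) = 0.8388; e^(−k_2 t) = e^(−0.732×1.868) = 0.2547.
D = 3.157 × (0.8388 − 0.2547) + 2.40 × 0.2547 = 1.844 + 0.6114 = 2.455 mg/L.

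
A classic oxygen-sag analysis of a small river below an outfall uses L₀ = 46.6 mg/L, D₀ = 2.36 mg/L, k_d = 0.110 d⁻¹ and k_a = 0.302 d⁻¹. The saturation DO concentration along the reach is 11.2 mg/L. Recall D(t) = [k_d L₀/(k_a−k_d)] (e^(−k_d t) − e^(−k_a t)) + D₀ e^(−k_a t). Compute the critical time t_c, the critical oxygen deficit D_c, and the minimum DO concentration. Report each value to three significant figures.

t_c ≈ 4.78 d; D_c ≈ 10.0 mg/L; min DO ≈ 1.17 mg/L

At the critical point dD/dt = 0, so k_d L₀ e^(−k_d t) = k_a D. Substituting D(t) from the Streeter–Phelps equation and solving for t gives
t_c = ln[(k_a/k_d)(1 − D₀(k_a−k_d)/(k_d L₀))] / (k_a−k_d).
Here k_a−k_d = 0.1920 d⁻¹ and 1 − D₀(k_a−k_d)/(k_d L₀) = 1 − 2.36×0.1920/(0.110×46.6) = 0.9116, so
t_c = ln(2.745 × 0.9116) / 0.1920 = 0.9174 / 0.1920 = 4.778 d.
D_c = (k_d/k_a) L₀ e^(−k_d t_c) = (0.110/0.302) × 46.6 × e^(−0.110×4.778) = 0.3642 × 46.6 × 0.5912 = 10.03 mg/L.
Minimum DO = C_s − D_c = 11.2 − 10.03 = 1.165 mg/L.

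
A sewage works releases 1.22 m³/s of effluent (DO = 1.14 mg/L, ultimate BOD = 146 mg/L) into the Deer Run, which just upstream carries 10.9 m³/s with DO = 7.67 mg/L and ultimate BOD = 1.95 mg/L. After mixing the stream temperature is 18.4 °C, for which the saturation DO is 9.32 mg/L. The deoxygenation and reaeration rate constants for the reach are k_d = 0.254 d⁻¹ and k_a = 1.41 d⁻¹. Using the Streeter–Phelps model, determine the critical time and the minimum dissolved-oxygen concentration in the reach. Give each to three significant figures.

t_c ≈ 0.603 d; minimum DO ≈ 6.78 mg/L

Mixed DO = (10.9×7.67 + 1.22×1.14)/(10.9+1.22) = 84.99/12.12 = 7.013 mg/L.
Mixed L₀ = (10.9×1.95 + 1.22×146)/(12.12) = 199.4/12.12 = 16.45 mg/L.
Initial deficit D₀ = C_s − DO₀ = 9.32 − 7.013 = 2.307 mg/L.
t_c = (1/1.156) ln[(1.41/0.254)(1 − 2.307×1.156/(0.254×16.45))] = 0.8651 × ln(2.008) = 0.6029 d.
D_c = (0.254/1.41) × 16.45 × e^(−0.254×0.6029) = 0.1801 × 16.45 × 0.8580 = 2.543 mg/L.
Minimum DO = 9.32 − 2.543 = 6.777 mg/L.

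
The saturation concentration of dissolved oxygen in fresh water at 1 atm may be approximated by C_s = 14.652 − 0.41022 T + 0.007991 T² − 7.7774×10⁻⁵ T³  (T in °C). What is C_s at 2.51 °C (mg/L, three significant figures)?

C_s ≈ 13.7 mg/L

C_s = 14.652 − 0.41022×2.51 + 0.007991×2.51² − 7.7774×10⁻⁵×2.51³ = 13.67 mg/L.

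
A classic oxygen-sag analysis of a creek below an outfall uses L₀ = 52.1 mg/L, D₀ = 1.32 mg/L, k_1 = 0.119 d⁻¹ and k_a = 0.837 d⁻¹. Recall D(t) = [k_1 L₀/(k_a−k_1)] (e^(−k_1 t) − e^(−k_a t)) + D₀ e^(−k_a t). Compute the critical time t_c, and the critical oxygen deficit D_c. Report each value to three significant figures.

t_c ≈ 2.49 d; D_c ≈ 5.51 mg/L

t_c = [1/(k_a−k_1)] ln[(k_a/k_1)(1 − D₀(k_a−k_1)/(k_1 L₀))]
= [1/(0.837−0.119)] ln[(0.837/0.119)(1 − 1.32×0.7180/(0.119×52.1))]
= (1/0.7180) ln[7.034 × 0.8471] = 1.393 × ln(5.958) = 1.393 × 1.785 = 2.486 d.
L(t_c) = L₀ e^(−k_1 t_c) = 52.1 × 0.7439 = 38.76 mg/L, and at the critical point k_a D_c = k_1 L, so D_c = (0.119/0.837) × 38.76 = 5.510 mg/L.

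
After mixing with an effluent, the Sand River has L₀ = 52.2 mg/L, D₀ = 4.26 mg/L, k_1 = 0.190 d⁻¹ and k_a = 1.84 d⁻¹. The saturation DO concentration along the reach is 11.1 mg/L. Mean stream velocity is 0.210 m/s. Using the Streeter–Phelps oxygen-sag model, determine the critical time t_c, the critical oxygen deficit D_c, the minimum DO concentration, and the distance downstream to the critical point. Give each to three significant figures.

With k_a/k_1 = 9.684 and 1 − D₀(k_a−k_1)/(k_1 L₀) = 0.2913,
t_c = ln(9.684 × 0.2913) / (1.84 − 0.190) = ln(2.821) / 1.650 = 1.037/1.650 = 0.6285 d.
L(t_c) = L₀ e^(−k_1 t_c) = 52.2 × 0.8874 = 46.32 mg/L, and at the critical point k_a D_c = k_1 L, so D_c = (0.190/1.84) × 46.32 = 4.783 mg/L.
Minimum DO = C_s − D_c = 11.1 − 4.783 = 6.317 mg/L.
x_c = v t_c = 0.210 m/s × 0.6285 d × 86400 s/d = 11400 m ≈ 11.4 km.

t_c ≈ 0.629 d; D_c ≈ 4.78 mg/L; min DO ≈ 6.32 mg/L; x_c ≈ 11.4 km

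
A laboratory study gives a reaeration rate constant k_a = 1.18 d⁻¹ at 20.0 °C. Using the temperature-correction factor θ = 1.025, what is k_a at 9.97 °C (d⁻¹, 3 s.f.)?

k_a(T₂) = k_a(T₁) · θ^(T₂−T₁) = 1.18 × 1.025^(9.97−20.0)
= 1.18 × 1.025^-10.0 = 1.18 × 0.7806 = 0.9211 d⁻¹.

k_a ≈ 0.921 d⁻¹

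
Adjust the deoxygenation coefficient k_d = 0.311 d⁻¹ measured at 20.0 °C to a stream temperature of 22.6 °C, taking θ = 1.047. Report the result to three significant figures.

k_d(T₂) = k_d(T₁) · θ^(T₂−T₁) = 0.311 × 1.047^(22.6−20.0)
= 0.311 × 1.047^2.60 = 0.311 × 1.127 = 0.3504 d⁻¹.

k_d ≈ 0.350 d⁻¹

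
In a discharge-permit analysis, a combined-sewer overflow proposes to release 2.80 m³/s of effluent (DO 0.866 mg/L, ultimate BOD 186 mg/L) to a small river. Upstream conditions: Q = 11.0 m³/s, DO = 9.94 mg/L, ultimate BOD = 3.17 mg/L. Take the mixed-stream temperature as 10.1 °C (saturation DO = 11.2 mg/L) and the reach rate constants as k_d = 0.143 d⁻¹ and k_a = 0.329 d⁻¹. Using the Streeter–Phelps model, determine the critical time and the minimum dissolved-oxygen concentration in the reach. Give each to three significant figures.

t_c ≈ 3.91 d; minimum DO ≈ 1.20 mg/L

Mixed DO = (11.0×9.94 + 2.80×0.866)/(11.0+2.80) = 111.8/13.80 = 8.099 mg/L.
Mixed L₀ = (11.0×3.17 + 2.80×186)/(13.80) = 555.7/13.80 = 40.27 mg/L.
Initial deficit D₀ = C_s − DO₀ = 11.2 − 8.099 = 3.101 mg/L.
t_c = (1/0.1860) ln[(0.329/0.143)(1 − 3.101×0.1860/(0.143×40.27))] = 5.376 × ln(2.070) = 3.912 d.
D_c = (0.143/0.329) × 40.27 × e^(−0.143×3.912) = 0.4347 × 40.27 × 0.5715 = 10.00 mg/L.
Minimum DO = 11.2 − 10.00 = 1.197 mg/L.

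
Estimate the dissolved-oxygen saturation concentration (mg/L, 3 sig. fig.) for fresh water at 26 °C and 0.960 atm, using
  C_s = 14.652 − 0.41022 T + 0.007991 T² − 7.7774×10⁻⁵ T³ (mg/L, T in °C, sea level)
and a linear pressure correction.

C_s ≈ 7.70 mg/L

At sea level: C_s = 14.652 − 0.41022×26 + 0.007991×26² − 7.7774×10⁻⁵×26³ = 8.021 mg/L.
Pressure correction: C_s' = 8.021 × 0.960 = 7.700 mg/L.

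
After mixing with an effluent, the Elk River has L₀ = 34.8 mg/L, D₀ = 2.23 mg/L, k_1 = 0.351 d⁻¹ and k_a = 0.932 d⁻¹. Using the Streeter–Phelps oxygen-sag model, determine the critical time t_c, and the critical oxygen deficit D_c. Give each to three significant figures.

t_c = [1/(k_a−k_1)] ln[(k_a/k_1)(1 − D₀(k_a−k_1)/(k_1 L₀))]
= [1/(0.932−0.351)] ln[(0.932/0.351)(1 − 2.23×0.5810/(0.351×34.8))]
= (1/0.5810) ln[2.655 × 0.8939] = 1.721 × ln(2.374) = 1.721 × 0.8644 = 1.488 d.
D_c = (k_1/k_a) L₀ e^(−k_1 t_c) = (0.351/0.932) × 34.8 × e^(−0.351×1.488) = 0.3766 × 34.8 × 0.5932 = 7.774 mg/L.

t_c ≈ 1.49 d; D_c ≈ 7.77 mg/L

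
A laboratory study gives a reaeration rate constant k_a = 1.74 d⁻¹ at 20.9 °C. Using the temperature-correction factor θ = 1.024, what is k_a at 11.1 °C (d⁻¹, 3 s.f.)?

k_a ≈ 1.38 d⁻¹

k_a(T₂) = k_a(T₁) · θ^(T₂−T₁) = 1.74 × 1.024^(11.1−20.9)
= 1.74 × 1.024^-9.80 = 1.74 × 0.7926 = 1.379 d⁻¹.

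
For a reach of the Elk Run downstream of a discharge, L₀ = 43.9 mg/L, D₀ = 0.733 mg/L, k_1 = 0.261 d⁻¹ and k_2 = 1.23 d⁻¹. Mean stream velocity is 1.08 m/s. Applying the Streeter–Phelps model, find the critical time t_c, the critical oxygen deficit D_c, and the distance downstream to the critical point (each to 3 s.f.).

t_c ≈ 1.53 d; D_c ≈ 6.24 mg/L; x_c ≈ 143 km

t_c = [1/(k_2−k_1)] ln[(k_2/k_1)(1 − D₀(k_2−k_1)/(k_1 L₀))]
= [1/(1.23−0.261)] ln[(1.23/0.261)(1 − 0.733×0.9690/(0.261×43.9))]
= (1/0.9690) ln[4.713 × 0.9380] = 1.032 × ln(4.421) = 1.032 × 1.486 = 1.534 d.
D_c = (k_1/k_2) L₀ e^(−k_1 t_c) = (0.261/1.23) × 43.9 × e^(−0.261×1.534) = 0.2122 × 43.9 × 0.6701 = 6.242 mg/L.
x_c = v t_c = 1.08 m/s × 1.534 d × 86400 s/d = 143100 m ≈ 143 km.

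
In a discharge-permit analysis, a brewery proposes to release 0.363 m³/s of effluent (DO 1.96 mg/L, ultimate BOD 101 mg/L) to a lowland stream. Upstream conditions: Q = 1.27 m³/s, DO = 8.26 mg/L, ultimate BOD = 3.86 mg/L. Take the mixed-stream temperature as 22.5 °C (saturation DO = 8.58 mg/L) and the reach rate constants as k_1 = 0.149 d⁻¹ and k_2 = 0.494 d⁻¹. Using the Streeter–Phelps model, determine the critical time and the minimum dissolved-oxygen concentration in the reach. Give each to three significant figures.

t_c ≈ 2.98 d; minimum DO ≈ 3.66 mg/L

Mixed DO = (1.27×8.26 + 0.363×1.96)/(1.27+0.363) = 11.20/1.633 = 6.860 mg/L.
Mixed L₀ = (1.27×3.86 + 0.363×101)/(1.633) = 41.57/1.633 = 25.45 mg/L.
Initial deficit D₀ = C_s − DO₀ = 8.58 − 6.860 = 1.720 mg/L.
t_c = (1/0.3450) ln[(0.494/0.149)(1 − 1.720×0.3450/(0.149×25.45))] = 2.899 × ln(2.797) = 2.981 d.
D_c = (0.149/0.494) × 25.45 × e^(−0.149×2.981) = 0.3016 × 25.45 × 0.6414 = 4.924 mg/L.
Minimum DO = 8.58 − 4.924 = 3.656 mg/L.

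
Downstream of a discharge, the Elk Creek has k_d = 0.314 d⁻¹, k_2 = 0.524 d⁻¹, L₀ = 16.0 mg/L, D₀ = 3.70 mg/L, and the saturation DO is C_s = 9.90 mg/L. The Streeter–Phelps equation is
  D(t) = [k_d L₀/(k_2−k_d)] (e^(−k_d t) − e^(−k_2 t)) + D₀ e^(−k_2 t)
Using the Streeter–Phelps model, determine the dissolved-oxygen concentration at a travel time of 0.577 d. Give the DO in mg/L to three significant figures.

DO ≈ 4.89 mg/L

k_d L₀/(k_2−k_d) = 0.314×16.0/(0.524−0.314) = 5.024/0.2100 = 23.92 mg/L.
e^(−k_d t) = e^(−0.314×0.5770) = 0.8343; e^(−k_2 t) = e^(−0.524×0.5770) = 0.7391.
D = 23.92 × (0.8343 − 0.7391) + 3.70 × 0.7391 = 2.278 + 2.735 = 5.012 mg/L.
DO = C_s − D = 9.90 − 5.012 = 4.888 mg/L.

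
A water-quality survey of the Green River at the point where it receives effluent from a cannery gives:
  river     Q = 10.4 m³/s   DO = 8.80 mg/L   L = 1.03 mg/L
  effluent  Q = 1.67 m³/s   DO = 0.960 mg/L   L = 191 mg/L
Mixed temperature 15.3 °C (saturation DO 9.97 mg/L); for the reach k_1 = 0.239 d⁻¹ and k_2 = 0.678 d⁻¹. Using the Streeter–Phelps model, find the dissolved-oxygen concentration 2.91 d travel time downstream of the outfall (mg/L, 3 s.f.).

Mixed DO = (10.4×8.80 + 1.67×0.960)/(10.4+1.67) = 93.12/12.07 = 7.715 mg/L.
Mixed L₀ = (10.4×1.03 + 1.67×191)/(12.07) = 329.7/12.07 = 27.31 mg/L.
Initial deficit D₀ = C_s − DO₀ = 9.97 − 7.715 = 2.255 mg/L.
D(2.91) = [0.239×27.31/(0.678−0.239)](e^(−0.239×2.91) − e^(−0.678×2.91)) + 2.255 e^(−0.678×2.91)
= 14.87 × (0.4988 − 0.1390) + 2.255 × 0.1390 = 5.664 mg/L.
DO = 9.97 − 5.664 = 4.306 mg/L.

DO ≈ 4.31 mg/L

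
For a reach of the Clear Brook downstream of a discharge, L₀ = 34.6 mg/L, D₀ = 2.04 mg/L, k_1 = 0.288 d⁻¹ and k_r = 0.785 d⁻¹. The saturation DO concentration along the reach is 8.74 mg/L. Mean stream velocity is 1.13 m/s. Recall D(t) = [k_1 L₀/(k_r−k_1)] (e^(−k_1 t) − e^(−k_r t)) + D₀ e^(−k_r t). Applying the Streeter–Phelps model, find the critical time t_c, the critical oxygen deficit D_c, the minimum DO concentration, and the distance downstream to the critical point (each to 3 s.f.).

With k_r/k_1 = 2.726 and 1 − D₀(k_r−k_1)/(k_1 L₀) = 0.8983,
t_c = ln(2.726 × 0.8983) / (0.785 − 0.288) = ln(2.448) / 0.4970 = 0.8954/0.4970 = 1.802 d.
L(t_c) = L₀ e^(−k_1 t_c) = 34.6 × 0.5952 = 20.59 mg/L, and at the critical point k_r D_c = k_1 L, so D_c = (0.288/0.785) × 20.59 = 7.555 mg/L.
Minimum DO = C_s − D_c = 8.74 − 7.555 = 1.185 mg/L.
x_c = v t_c = 1.13 m/s × 1.802 d × 86400 s/d = 175900 m ≈ 176 km.

t_c ≈ 1.80 d; D_c ≈ 7.56 mg/L; min DO ≈ 1.18 mg/L; x_c ≈ 176 km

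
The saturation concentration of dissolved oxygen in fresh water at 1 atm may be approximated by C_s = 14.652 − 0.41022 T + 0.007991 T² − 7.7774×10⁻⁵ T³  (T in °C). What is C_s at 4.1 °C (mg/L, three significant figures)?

C_s ≈ 13.1 mg/L

C_s = 14.652 − 0.41022×4.1 + 0.007991×4.1² − 7.7774×10⁻⁵×4.1³ = 13.10 mg/L.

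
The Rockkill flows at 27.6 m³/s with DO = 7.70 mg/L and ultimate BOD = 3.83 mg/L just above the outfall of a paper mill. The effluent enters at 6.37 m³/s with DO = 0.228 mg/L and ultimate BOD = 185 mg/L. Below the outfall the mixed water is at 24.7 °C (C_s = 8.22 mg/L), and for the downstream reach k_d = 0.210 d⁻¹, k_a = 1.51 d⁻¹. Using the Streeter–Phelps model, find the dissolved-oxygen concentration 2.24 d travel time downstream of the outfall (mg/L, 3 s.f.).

Mixed DO = (27.6×7.70 + 6.37×0.228)/(27.6+6.37) = 214.0/33.97 = 6.299 mg/L.
Mixed L₀ = (27.6×3.83 + 6.37×185)/(33.97) = 1284/33.97 = 37.80 mg/L.
Initial deficit D₀ = C_s − DO₀ = 8.22 − 6.299 = 1.921 mg/L.
D(2.24) = [0.210×37.80/(1.51−0.210)](e^(−0.210×2.24) − e^(−1.51×2.24)) + 1.921 e^(−1.51×2.24)
= 6.107 × (0.6248 − 0.03397) + 1.921 × 0.03397 = 3.673 mg/L.
DO = 8.22 − 3.673 = 4.547 mg/L.

DO ≈ 4.55 mg/L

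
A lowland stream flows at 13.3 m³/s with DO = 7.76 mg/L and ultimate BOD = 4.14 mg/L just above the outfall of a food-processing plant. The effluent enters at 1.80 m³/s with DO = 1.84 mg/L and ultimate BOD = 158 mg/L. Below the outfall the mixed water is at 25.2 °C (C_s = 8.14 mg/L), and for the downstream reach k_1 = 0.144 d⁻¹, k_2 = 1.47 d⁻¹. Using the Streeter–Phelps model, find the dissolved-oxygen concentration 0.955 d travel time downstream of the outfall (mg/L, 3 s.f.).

DO ≈ 6.35 mg/L

Mixed DO = (13.3×7.76 + 1.80×1.84)/(13.3+1.80) = 106.5/15.10 = 7.054 mg/L.
Mixed L₀ = (13.3×4.14 + 1.80×158)/(15.10) = 339.5/15.10 = 22.48 mg/L.
Initial deficit D₀ = C_s − DO₀ = 8.14 − 7.054 = 1.086 mg/L.
D(0.955) = [0.144×22.48/(1.47−0.144)](e^(−0.144×0.955) − e^(−1.47×0.955)) + 1.086 e^(−1.47×0.955)
= 2.441 × (0.8715 − 0.2456) + 1.086 × 0.2456 = 1.795 mg/L.
DO = 8.14 − 1.795 = 6.345 mg/L.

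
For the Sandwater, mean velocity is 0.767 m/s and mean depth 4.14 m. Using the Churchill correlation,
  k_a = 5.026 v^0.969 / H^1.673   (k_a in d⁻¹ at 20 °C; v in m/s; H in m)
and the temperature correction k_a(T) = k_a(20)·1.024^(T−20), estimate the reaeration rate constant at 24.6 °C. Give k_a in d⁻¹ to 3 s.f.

k_a(20) = 5.026 × 0.767^0.969 / 4.14^1.673 = 5.026 × 0.7733 / 10.77 = 0.3609 d⁻¹.
k_a(24.6) = 0.3609 × 1.024^(24.6−20) = 0.3609 × 1.115 = 0.4025 d⁻¹.

k_a ≈ 0.402 d⁻¹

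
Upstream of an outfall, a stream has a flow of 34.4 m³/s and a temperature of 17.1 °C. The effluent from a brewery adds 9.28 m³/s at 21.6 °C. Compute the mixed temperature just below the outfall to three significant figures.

Flow-weighted mixing: C = (Q_r C_r + Q_w C_w)/(Q_r + Q_w)
= (34.4×17.1 + 9.28×21.6)/(34.4 + 9.28) = 788.7/43.68 = 18.06 °C.

18.1 °C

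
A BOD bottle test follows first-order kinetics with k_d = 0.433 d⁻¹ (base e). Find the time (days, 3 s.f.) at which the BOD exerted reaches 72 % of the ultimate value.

y/L₀ = 1 − e^(−k_d t) = 0.72 ⇒ e^(−k_d t) = 0.280
t = −ln(0.280) / 0.433 = 1.273 / 0.433 = 2.940 d.

t ≈ 2.94 d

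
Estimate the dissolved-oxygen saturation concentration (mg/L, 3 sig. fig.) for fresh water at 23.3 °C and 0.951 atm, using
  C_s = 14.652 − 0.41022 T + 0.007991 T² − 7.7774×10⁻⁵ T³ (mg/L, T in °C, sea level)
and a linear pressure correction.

C_s ≈ 8.03 mg/L

At sea level: C_s = 14.652 − 0.41022×23.3 + 0.007991×23.3² − 7.7774×10⁻⁵×23.3³ = 8.448 mg/L.
Pressure correction: C_s' = 8.448 × 0.951 = 8.034 mg/L.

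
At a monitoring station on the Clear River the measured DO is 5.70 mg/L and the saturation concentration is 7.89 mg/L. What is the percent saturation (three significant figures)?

72.2 % saturation

% saturation = C/C_s × 100 = 5.70/7.89 × 100 = 72.2 %.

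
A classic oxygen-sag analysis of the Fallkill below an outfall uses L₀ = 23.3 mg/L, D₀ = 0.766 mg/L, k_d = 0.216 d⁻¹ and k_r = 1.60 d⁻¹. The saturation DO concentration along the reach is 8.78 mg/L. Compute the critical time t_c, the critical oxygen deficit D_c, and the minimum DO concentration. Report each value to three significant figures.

With k_r/k_d = 7.407 and 1 − D₀(k_r−k_d)/(k_d L₀) = 0.7894,
t_c = ln(7.407 × 0.7894) / (1.60 − 0.216) = ln(5.847) / 1.384 = 1.766/1.384 = 1.276 d.
D_c = (k_d/k_r) L₀ e^(−k_d t_c) = (0.216/1.60) × 23.3 × e^(−0.216×1.276) = 0.1350 × 23.3 × 0.7591 = 2.388 mg/L.
Minimum DO = C_s − D_c = 8.78 − 2.388 = 6.392 mg/L.

t_c ≈ 1.28 d; D_c ≈ 2.39 mg/L; min DO ≈ 6.39 mg/L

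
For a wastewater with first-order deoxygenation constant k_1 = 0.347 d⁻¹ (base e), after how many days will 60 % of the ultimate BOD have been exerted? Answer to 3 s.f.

y/L₀ = 1 − e^(−k_1 t) = 0.60 ⇒ e^(−k_1 t) = 0.400
t = −ln(0.400) / 0.347 = 0.9163 / 0.347 = 2.641 d.

t ≈ 2.64 d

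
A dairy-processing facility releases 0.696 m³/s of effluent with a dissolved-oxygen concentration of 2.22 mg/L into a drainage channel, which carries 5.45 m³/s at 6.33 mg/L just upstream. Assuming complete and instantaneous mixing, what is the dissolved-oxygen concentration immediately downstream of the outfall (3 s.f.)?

5.86 mg/L

Flow-weighted mixing: C = (Q_r C_r + Q_w C_w)/(Q_r + Q_w)
= (5.45×6.33 + 0.696×2.22)/(5.45 + 0.696) = 36.04/6.146 = 5.865 mg/L.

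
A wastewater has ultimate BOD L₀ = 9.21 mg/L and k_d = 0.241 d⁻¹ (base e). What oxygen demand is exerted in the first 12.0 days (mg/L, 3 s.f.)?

y ≈ 8.70 mg/L

y_t = L₀(1 − e^(−k_d t)) = 9.21 × (1 − e^(−0.241×12.0))
= 9.21 × (1 − 0.05547) = 9.21 × 0.9445 = 8.699 mg/L.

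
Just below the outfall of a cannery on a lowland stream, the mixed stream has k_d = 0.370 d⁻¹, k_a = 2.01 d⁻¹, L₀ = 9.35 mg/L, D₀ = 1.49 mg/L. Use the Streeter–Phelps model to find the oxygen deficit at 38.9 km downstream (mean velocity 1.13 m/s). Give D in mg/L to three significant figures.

D ≈ 1.54 mg/L

Travel time t = x/v = 38.9 km / (1.13 m/s) = 38900 m / 1.13 m/s = 34420 s = 0.3984 d.
k_d L₀/(k_a−k_d) = 0.370×9.35/(2.01−0.370) = 3.459/1.640 = 2.109 mg/L.
e^(−k_d t) = e^(−0.370×0.3984) = 0.8629; e^(−k_a t) = e^(−2.01×0.3984) = 0.4489.
D = 2.109 × (0.8629 − 0.4489) + 1.49 × 0.4489 = 0.8733 + 0.6689 = 1.542 mg/L.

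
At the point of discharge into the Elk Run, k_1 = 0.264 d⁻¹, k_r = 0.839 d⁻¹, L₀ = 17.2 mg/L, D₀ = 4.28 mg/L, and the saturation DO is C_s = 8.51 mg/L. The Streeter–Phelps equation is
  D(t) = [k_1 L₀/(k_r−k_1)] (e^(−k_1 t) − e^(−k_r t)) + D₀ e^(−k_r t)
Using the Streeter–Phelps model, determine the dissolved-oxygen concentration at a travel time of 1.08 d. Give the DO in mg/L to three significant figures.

DO ≈ 4.03 mg/L

k_1 L₀/(k_r−k_1) = 0.264×17.2/(0.839−0.264) = 4.541/0.5750 = 7.897 mg/L.
e^(−k_1 t) = e^(−0.264×1.080) = 0.7519; e^(−k_r t) = e^(−0.839×1.080) = 0.4041.
D = 7.897 × (0.7519 − 0.4041) + 4.28 × 0.4041 = 2.747 + 1.730 = 4.476 mg/L.
DO = C_s − D = 8.51 − 4.476 = 4.034 mg/L.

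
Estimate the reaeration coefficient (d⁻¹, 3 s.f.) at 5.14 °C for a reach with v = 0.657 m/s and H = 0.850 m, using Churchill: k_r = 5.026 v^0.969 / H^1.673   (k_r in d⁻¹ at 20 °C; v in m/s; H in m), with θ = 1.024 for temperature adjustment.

k_r(20) = 5.026 × 0.657^0.969 / 0.850^1.673 = 5.026 × 0.6656 / 0.7619 = 4.391 d⁻¹.
k_r(5.14) = 4.391 × 1.024^(5.14−20) = 4.391 × 0.7030 = 3.087 d⁻¹.

k_r ≈ 3.09 d⁻¹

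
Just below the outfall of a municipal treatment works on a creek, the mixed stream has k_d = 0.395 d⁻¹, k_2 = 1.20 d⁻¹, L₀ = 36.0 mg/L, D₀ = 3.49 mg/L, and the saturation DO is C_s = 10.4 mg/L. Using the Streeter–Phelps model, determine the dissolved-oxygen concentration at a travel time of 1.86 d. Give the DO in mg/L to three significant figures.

DO ≈ 3.45 mg/L

k_d L₀/(k_2−k_d) = 0.395×36.0/(1.20−0.395) = 14.22/0.8050 = 17.66 mg/L.
e^(−k_d t) = e^(−0.395×1.860) = 0.4796; e^(−k_2 t) = e^(−1.20×1.860) = 0.1073.
D = 17.66 × (0.4796 − 0.1073) + 3.49 × 0.1073 = 6.577 + 0.3745 = 6.952 mg/L.
DO = C_s − D = 10.4 − 6.952 = 3.448 mg/L.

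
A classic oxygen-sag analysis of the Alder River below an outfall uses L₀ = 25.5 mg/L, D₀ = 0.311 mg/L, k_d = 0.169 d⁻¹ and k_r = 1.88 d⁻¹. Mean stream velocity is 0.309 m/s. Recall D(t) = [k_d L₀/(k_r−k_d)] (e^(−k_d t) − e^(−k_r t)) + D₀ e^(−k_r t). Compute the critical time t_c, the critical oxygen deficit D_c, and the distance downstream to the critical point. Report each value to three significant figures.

t_c ≈ 1.33 d; D_c ≈ 1.83 mg/L; x_c ≈ 35.5 km

With k_r/k_d = 11.12 and 1 − D₀(k_r−k_d)/(k_d L₀) = 0.8765,
t_c = ln(11.12 × 0.8765) / (1.88 − 0.169) = ln(9.751) / 1.711 = 2.277/1.711 = 1.331 d.
L(t_c) = L₀ e^(−k_d t_c) = 25.5 × 0.7986 = 20.36 mg/L, and at the critical point k_r D_c = k_d L, so D_c = (0.169/1.88) × 20.36 = 1.831 mg/L.
x_c = v t_c = 0.309 m/s × 1.331 d × 86400 s/d = 35530 m ≈ 35.5 km.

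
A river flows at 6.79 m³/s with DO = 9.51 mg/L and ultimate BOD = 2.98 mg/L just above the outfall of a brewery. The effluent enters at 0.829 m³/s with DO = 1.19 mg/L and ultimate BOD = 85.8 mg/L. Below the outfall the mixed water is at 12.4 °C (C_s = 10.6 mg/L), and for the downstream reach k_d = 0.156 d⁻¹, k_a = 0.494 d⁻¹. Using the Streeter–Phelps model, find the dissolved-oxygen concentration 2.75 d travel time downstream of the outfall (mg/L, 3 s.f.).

Mixed DO = (6.79×9.51 + 0.829×1.19)/(6.79+0.829) = 65.56/7.619 = 8.605 mg/L.
Mixed L₀ = (6.79×2.98 + 0.829×85.8)/(7.619) = 91.36/7.619 = 11.99 mg/L.
Initial deficit D₀ = C_s − DO₀ = 10.6 − 8.605 = 1.995 mg/L.
D(2.75) = [0.156×11.99/(0.494−0.156)](e^(−0.156×2.75) − e^(−0.494×2.75)) + 1.995 e^(−0.494×2.75)
= 5.534 × (0.6512 − 0.2570) + 1.995 × 0.2570 = 2.694 mg/L.
DO = 10.6 − 2.694 = 7.906 mg/L.

DO ≈ 7.91 mg/L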